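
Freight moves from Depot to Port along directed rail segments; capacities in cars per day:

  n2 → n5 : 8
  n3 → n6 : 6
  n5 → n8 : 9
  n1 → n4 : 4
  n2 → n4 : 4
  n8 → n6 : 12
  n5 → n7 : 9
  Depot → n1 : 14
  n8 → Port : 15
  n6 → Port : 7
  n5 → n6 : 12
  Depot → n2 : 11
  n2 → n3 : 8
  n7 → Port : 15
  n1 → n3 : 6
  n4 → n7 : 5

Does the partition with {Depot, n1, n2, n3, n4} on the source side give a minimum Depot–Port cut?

Yes — it is a minimum cut (capacity 19).

Given cut capacity: 8 + 6 + 5 = 19.
Augment Depot→n1→n3→n6→Port: bottleneck 6, flow now 6.
Augment Depot→n1→n4→n7→Port: bottleneck 4, flow now 10.
Augment Depot→n2→n4→n7→Port: bottleneck 1, flow now 11.
Augment Depot→n2→n5→n6→Port: bottleneck 1, flow now 12.
Augment Depot→n2→n5→n7→Port: bottleneck 7, flow now 19.
No augmenting path remains; maximum flow = 19.
Cut capacity 19 equals the max flow, so it is a minimum cut.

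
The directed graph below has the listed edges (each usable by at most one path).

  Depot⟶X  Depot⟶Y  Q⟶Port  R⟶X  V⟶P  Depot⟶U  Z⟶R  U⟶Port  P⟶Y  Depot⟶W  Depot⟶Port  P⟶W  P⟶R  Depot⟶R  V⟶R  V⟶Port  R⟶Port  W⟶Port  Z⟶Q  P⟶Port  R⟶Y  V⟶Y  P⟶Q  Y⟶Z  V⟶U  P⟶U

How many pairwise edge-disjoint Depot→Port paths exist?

5

Assign every edge capacity 1; by Menger, the answer equals the max flow.
Path Depot→Port (+1); total 1.
Path Depot→R→Port (+1); total 2.
Path Depot→U→Port (+1); total 3.
Path Depot→W→Port (+1); total 4.
Path Depot→Y→Z→Q→Port (+1); total 5.
No residual Depot→Port path; max flow = 5.
Certifying cut of size 5: {Depot→Port, Depot→R, Depot→U, Depot→W, Depot→Y}.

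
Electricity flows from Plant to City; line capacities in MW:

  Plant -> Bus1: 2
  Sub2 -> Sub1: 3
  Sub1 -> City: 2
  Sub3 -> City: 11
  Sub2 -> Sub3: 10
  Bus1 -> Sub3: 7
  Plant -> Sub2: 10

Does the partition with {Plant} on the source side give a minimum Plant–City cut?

Given cut capacity: 10 + 2 = 12.
Augment Plant→Sub2→Sub3→City: bottleneck 10, flow now 10.
Augment Plant→Bus1→Sub3→City: bottleneck 1, flow now 11.
Augment Plant→Bus1→Sub3→Sub2→Sub1→City: bottleneck 1, flow now 12. (uses reverse residual edge)
No augmenting path remains; maximum flow = 12.
Cut capacity 12 equals the max flow, so it is a minimum cut.

Yes — it is a minimum cut (capacity 12).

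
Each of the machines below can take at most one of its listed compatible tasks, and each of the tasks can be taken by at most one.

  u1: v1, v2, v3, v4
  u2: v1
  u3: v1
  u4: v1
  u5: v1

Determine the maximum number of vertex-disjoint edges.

2

Unit-capacity flow: source→left, listed edges, right→sink; max matching = max flow.
Augmenting path u1→v1 (+1); matched 1.
Augmenting path u2→v1→u1→v2 (+1); matched 2.
No augmenting path remains; maximum matching = 2.
König certificate: {u1, v1} is a vertex cover of size 2 (every listed pair touches it), so no matching can be larger.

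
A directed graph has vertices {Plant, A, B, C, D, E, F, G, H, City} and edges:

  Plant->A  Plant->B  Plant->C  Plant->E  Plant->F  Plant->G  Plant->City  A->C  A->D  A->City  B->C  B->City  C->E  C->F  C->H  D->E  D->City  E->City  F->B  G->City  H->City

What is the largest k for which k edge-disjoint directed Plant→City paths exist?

6

Assign every edge capacity 1; by Menger, the answer equals the max flow.
Path Plant→City (+1); total 1.
Path Plant→A→City (+1); total 2.
Path Plant→B→City (+1); total 3.
Path Plant→E→City (+1); total 4.
Path Plant→G→City (+1); total 5.
Path Plant→C→H→City (+1); total 6.
No residual Plant→City path; max flow = 6.
Certifying cut of size 6: {B→City, C→H, E→City, Plant→A, Plant→City, Plant→G}.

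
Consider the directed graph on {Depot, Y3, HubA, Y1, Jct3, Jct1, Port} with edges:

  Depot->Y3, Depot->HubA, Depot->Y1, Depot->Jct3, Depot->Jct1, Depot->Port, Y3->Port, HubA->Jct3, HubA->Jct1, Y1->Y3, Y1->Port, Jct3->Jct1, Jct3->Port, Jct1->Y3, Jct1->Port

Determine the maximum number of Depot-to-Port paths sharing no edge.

5

Assign every edge capacity 1; by Menger, the answer equals the max flow.
Path Depot→Port (+1); total 1.
Path Depot→Y3→Port (+1); total 2.
Path Depot→Y1→Port (+1); total 3.
Path Depot→Jct3→Port (+1); total 4.
Path Depot→Jct1→Port (+1); total 5.
No residual Depot→Port path; max flow = 5.
Certifying cut of size 5: {Depot→Port, Depot→Y1, Jct1→Port, Jct3→Port, Y3→Port}.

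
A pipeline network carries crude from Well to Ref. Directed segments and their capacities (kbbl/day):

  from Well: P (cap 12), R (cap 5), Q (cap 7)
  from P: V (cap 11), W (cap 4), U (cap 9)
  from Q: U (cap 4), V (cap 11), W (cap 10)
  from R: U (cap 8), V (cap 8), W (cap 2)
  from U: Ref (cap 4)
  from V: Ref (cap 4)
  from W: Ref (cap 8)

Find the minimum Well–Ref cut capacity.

Augment Well→P→U→Ref: bottleneck 4, flow now 4.
Augment Well→P→V→Ref: bottleneck 4, flow now 8.
Augment Well→P→W→Ref: bottleneck 4, flow now 12.
Augment Well→Q→W→Ref: bottleneck 4, flow now 16.
No augmenting path remains; maximum flow = 16.
By max-flow min-cut, the minimum cut capacity equals the max flow.
In the residual graph, reachable from Well: {Well, P, Q, R, U, V, W}.
Min-cut edges: U→Ref (4), V→Ref (4), W→Ref (8); capacity 4 + 4 + 8 = 16.

16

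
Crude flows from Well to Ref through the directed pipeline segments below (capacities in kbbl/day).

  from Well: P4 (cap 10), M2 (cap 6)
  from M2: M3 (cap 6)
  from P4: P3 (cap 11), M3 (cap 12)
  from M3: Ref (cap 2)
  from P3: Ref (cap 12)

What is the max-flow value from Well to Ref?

Augment Well→M2→M3→Ref: bottleneck 2, flow now 2.
Augment Well→P4→P3→Ref: bottleneck 10, flow now 12.
No augmenting path remains; maximum flow = 12.
In the residual graph, reachable from Well: {Well, M2, M3}.
Min-cut edges: Well→P4 (10), M3→Ref (2); capacity 10 + 2 = 12.
This cut is saturated, so no flow can exceed 12.

12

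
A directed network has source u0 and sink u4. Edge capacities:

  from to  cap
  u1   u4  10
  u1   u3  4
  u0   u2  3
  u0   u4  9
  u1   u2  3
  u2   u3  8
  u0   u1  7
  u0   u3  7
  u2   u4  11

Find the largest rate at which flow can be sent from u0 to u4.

Augment u0→u4: bottleneck 9, flow now 9.
Augment u0→u1→u4: bottleneck 7, flow now 16.
Augment u0→u2→u4: bottleneck 3, flow now 19.
No augmenting path remains; maximum flow = 19.
In the residual graph, reachable from u0: {u0, u3}.
Min-cut edges: u0→u1 (7), u0→u2 (3), u0→u4 (9); capacity 7 + 3 + 9 = 19.
This cut is saturated, so no flow can exceed 19.

19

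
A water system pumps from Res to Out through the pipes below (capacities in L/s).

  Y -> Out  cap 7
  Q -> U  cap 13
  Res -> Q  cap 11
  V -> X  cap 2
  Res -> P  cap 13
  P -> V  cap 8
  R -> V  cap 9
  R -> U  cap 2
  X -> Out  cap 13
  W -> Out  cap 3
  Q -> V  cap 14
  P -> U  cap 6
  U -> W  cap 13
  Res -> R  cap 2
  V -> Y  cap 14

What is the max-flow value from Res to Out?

Augment Res→P→U→W→Out: bottleneck 3, flow now 3.
Augment Res→P→V→X→Out: bottleneck 2, flow now 5.
Augment Res→P→V→Y→Out: bottleneck 6, flow now 11.
Augment Res→Q→V→Y→Out: bottleneck 1, flow now 12.
No augmenting path remains; maximum flow = 12.
In the residual graph, reachable from Res: {Res, P, Q, R, U, V, W, Y}.
Min-cut edges: V→X (2), W→Out (3), Y→Out (7); capacity 2 + 3 + 7 = 12.
This cut is saturated, so no flow can exceed 12.

12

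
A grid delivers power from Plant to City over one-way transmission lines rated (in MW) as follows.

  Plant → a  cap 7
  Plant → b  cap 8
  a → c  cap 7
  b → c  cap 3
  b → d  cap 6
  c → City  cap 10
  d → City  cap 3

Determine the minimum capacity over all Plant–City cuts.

13

Augment Plant→a→c→City: bottleneck 7, flow now 7.
Augment Plant→b→c→City: bottleneck 3, flow now 10.
Augment Plant→b→d→City: bottleneck 3, flow now 13.
No augmenting path remains; maximum flow = 13.
By max-flow min-cut, the minimum cut capacity equals the max flow.
In the residual graph, reachable from Plant: {Plant, b, d}.
Min-cut edges: Plant→a (7), b→c (3), d→City (3); capacity 7 + 3 + 3 = 13.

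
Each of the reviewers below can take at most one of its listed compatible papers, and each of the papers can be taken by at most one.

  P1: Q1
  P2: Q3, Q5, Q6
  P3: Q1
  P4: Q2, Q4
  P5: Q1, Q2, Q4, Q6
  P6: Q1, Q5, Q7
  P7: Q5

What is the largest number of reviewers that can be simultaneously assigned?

Unit-capacity flow: source→left, listed edges, right→sink; max matching = max flow.
Augmenting path P1→Q1 (+1); matched 1.
Augmenting path P2→Q3 (+1); matched 2.
Augmenting path P4→Q2 (+1); matched 3.
Augmenting path P5→Q4 (+1); matched 4.
Augmenting path P6→Q5 (+1); matched 5.
Augmenting path P7→Q5→P6→Q7 (+1); matched 6.
No augmenting path remains; maximum matching = 6.
König certificate: {P2, P4, P5, P6, P7, Q1} is a vertex cover of size 6 (every listed pair touches it), so no matching can be larger.

6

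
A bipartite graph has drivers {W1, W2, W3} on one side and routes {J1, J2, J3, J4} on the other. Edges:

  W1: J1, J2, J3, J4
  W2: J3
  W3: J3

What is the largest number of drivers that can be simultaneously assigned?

2

Unit-capacity flow: source→left, listed edges, right→sink; max matching = max flow.
Augmenting path W1→J1 (+1); matched 1.
Augmenting path W2→J3 (+1); matched 2.
No augmenting path remains; maximum matching = 2.
König certificate: {W1, J3} is a vertex cover of size 2 (every listed pair touches it), so no matching can be larger.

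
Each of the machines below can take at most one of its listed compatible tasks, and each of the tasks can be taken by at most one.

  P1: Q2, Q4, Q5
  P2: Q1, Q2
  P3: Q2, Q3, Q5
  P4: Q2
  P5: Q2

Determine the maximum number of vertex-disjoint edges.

4

Unit-capacity flow: source→left, listed edges, right→sink; max matching = max flow.
Augmenting path P1→Q2 (+1); matched 1.
Augmenting path P2→Q1 (+1); matched 2.
Augmenting path P3→Q3 (+1); matched 3.
Augmenting path P4→Q2→P1→Q4 (+1); matched 4.
No augmenting path remains; maximum matching = 4.
König certificate: {P1, P2, P3, Q2} is a vertex cover of size 4 (every listed pair touches it), so no matching can be larger.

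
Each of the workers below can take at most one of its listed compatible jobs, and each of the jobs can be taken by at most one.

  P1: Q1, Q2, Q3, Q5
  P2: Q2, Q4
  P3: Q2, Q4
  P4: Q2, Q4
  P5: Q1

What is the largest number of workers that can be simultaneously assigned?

Unit-capacity flow: source→left, listed edges, right→sink; max matching = max flow.
Augmenting path P1→Q1 (+1); matched 1.
Augmenting path P2→Q2 (+1); matched 2.
Augmenting path P3→Q4 (+1); matched 3.
Augmenting path P5→Q1→P1→Q3 (+1); matched 4.
No augmenting path remains; maximum matching = 4.
König certificate: {P1, P5, Q2, Q4} is a vertex cover of size 4 (every listed pair touches it), so no matching can be larger.

4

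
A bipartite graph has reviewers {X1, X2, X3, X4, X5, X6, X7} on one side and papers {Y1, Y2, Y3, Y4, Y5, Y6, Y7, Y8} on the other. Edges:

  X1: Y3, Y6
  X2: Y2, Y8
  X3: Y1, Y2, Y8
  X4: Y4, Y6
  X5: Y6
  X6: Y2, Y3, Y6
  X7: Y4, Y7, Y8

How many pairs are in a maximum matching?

7

Unit-capacity flow: source→left, listed edges, right→sink; max matching = max flow.
Augmenting path X1→Y3 (+1); matched 1.
Augmenting path X2→Y2 (+1); matched 2.
Augmenting path X3→Y1 (+1); matched 3.
Augmenting path X4→Y4 (+1); matched 4.
Augmenting path X5→Y6 (+1); matched 5.
Augmenting path X7→Y7 (+1); matched 6.
Augmenting path X6→Y2→X2→Y8 (+1); matched 7.
No augmenting path remains; maximum matching = 7.
König certificate: {X1, X2, X3, X4, X5, X6, X7} is a vertex cover of size 7 (every listed pair touches it), so no matching can be larger.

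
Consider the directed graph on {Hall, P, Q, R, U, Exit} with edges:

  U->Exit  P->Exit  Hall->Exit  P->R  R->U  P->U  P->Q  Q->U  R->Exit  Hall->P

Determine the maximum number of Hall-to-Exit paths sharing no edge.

2

Assign every edge capacity 1; by Menger, the answer equals the max flow.
Path Hall→Exit (+1); total 1.
Path Hall→P→Exit (+1); total 2.
No residual Hall→Exit path; max flow = 2.
Certifying cut of size 2: {Hall→Exit, Hall→P}.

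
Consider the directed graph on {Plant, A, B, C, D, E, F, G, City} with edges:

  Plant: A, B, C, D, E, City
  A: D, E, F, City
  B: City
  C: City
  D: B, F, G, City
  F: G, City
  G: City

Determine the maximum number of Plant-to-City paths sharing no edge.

5

Assign every edge capacity 1; by Menger, the answer equals the max flow.
Path Plant→City (+1); total 1.
Path Plant→A→City (+1); total 2.
Path Plant→B→City (+1); total 3.
Path Plant→C→City (+1); total 4.
Path Plant→D→City (+1); total 5.
No residual Plant→City path; max flow = 5.
Certifying cut of size 5: {Plant→A, Plant→B, Plant→C, Plant→City, Plant→D}.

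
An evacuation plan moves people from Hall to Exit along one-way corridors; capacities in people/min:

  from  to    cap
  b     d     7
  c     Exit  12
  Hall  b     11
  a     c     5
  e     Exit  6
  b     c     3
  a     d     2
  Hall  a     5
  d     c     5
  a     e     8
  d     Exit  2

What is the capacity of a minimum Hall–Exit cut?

Augment Hall→a→c→Exit: bottleneck 5, flow now 5.
Augment Hall→b→c→Exit: bottleneck 3, flow now 8.
Augment Hall→b→d→Exit: bottleneck 2, flow now 10.
Augment Hall→b→d→c→Exit: bottleneck 4, flow now 14.
Augment Hall→b→d→c→a→e→Exit: bottleneck 1, flow now 15. (uses reverse residual edge)
No augmenting path remains; maximum flow = 15.
By max-flow min-cut, the minimum cut capacity equals the max flow.
In the residual graph, reachable from Hall: {Hall, b}.
Min-cut edges: Hall→a (5), b→c (3), b→d (7); capacity 5 + 3 + 7 = 15.

15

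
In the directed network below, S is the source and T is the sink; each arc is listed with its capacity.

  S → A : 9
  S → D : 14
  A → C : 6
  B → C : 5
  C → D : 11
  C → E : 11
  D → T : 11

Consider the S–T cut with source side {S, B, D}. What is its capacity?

Edges leaving {S, B, D}: S→A (9), B→C (5), D→T (11).
Cut capacity = 9 + 5 + 11 = 25.

25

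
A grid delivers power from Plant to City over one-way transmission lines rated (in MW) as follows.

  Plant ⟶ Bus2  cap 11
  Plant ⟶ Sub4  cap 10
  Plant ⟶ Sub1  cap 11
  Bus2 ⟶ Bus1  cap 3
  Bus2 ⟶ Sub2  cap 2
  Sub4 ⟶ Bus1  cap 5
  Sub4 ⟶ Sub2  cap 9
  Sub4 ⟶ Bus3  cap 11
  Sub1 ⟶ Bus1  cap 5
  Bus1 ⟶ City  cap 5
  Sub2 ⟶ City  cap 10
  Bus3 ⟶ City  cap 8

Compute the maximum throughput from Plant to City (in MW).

Augment Plant→Bus2→Bus1→City: bottleneck 3, flow now 3.
Augment Plant→Bus2→Sub2→City: bottleneck 2, flow now 5.
Augment Plant→Sub4→Bus1→City: bottleneck 2, flow now 7.
Augment Plant→Sub4→Sub2→City: bottleneck 8, flow now 15.
Augment Plant→Sub1→Bus1→Sub4→Bus3→City: bottleneck 2, flow now 17. (uses reverse residual edge)
No augmenting path remains; maximum flow = 17.
In the residual graph, reachable from Plant: {Plant, Bus2, Sub1, Bus1}.
Min-cut edges: Plant→Sub4 (10), Bus2→Sub2 (2), Bus1→City (5); capacity 10 + 2 + 5 = 17.
This cut is saturated, so no flow can exceed 17.

17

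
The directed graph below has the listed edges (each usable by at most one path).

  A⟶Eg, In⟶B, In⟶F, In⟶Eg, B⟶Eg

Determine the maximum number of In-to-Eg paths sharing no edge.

2

Assign every edge capacity 1; by Menger, the answer equals the max flow.
Path In→Eg (+1); total 1.
Path In→B→Eg (+1); total 2.
No residual In→Eg path; max flow = 2.
Certifying cut of size 2: {In→B, In→Eg}.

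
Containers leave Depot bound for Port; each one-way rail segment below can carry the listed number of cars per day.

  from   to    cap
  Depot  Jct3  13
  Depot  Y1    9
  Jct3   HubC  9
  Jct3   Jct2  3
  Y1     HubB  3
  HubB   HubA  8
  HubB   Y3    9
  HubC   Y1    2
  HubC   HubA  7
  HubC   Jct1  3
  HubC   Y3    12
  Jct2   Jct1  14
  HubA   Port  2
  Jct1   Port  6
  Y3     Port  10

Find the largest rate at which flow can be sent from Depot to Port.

15

Augment Depot→Jct3→HubC→HubA→Port: bottleneck 2, flow now 2.
Augment Depot→Jct3→HubC→Jct1→Port: bottleneck 3, flow now 5.
Augment Depot→Jct3→HubC→Y3→Port: bottleneck 4, flow now 9.
Augment Depot→Jct3→Jct2→Jct1→Port: bottleneck 3, flow now 12.
Augment Depot→Y1→HubB→Y3→Port: bottleneck 3, flow now 15.
No augmenting path remains; maximum flow = 15.
In the residual graph, reachable from Depot: {Depot, Jct3, Y1}.
Min-cut edges: Jct3→HubC (9), Jct3→Jct2 (3), Y1→HubB (3); capacity 9 + 3 + 3 = 15.
This cut is saturated, so no flow can exceed 15.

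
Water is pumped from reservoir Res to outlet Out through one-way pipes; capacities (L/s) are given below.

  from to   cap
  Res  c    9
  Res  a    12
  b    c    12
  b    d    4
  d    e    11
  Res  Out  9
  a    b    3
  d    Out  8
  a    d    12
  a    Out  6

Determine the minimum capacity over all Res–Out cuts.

21

Augment Res→Out: bottleneck 9, flow now 9.
Augment Res→a→Out: bottleneck 6, flow now 15.
Augment Res→a→d→Out: bottleneck 6, flow now 21.
No augmenting path remains; maximum flow = 21.
By max-flow min-cut, the minimum cut capacity equals the max flow.
In the residual graph, reachable from Res: {Res, c}.
Min-cut edges: Res→a (12), Res→Out (9); capacity 12 + 9 = 21.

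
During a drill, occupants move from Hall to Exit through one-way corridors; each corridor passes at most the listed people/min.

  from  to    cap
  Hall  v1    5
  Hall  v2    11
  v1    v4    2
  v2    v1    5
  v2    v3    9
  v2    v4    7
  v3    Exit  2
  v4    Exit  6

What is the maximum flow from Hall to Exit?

Augment Hall→v1→v4→Exit: bottleneck 2, flow now 2.
Augment Hall→v2→v3→Exit: bottleneck 2, flow now 4.
Augment Hall→v2→v4→Exit: bottleneck 4, flow now 8.
No augmenting path remains; maximum flow = 8.
In the residual graph, reachable from Hall: {Hall, v1, v2, v3, v4}.
Min-cut edges: v3→Exit (2), v4→Exit (6); capacity 2 + 6 = 8.
This cut is saturated, so no flow can exceed 8.

8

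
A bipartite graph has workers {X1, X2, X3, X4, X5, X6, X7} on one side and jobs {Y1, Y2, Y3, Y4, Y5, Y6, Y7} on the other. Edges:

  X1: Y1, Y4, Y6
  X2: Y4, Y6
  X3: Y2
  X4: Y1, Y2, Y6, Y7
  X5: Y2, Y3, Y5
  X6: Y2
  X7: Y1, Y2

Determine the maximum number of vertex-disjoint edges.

6

Unit-capacity flow: source→left, listed edges, right→sink; max matching = max flow.
Augmenting path X1→Y1 (+1); matched 1.
Augmenting path X2→Y4 (+1); matched 2.
Augmenting path X3→Y2 (+1); matched 3.
Augmenting path X4→Y6 (+1); matched 4.
Augmenting path X5→Y3 (+1); matched 5.
Augmenting path X7→Y1→X1→Y6→X4→Y7 (+1); matched 6.
No augmenting path remains; maximum matching = 6.
König certificate: {X1, X2, X4, X5, X7, Y2} is a vertex cover of size 6 (every listed pair touches it), so no matching can be larger.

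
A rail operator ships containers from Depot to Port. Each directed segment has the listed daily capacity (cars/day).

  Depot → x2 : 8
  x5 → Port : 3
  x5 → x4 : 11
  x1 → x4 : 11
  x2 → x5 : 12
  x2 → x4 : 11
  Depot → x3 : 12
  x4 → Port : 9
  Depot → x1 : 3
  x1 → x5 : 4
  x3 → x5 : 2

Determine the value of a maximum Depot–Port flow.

Augment Depot→x1→x4→Port: bottleneck 3, flow now 3.
Augment Depot→x2→x4→Port: bottleneck 6, flow now 9.
Augment Depot→x2→x5→Port: bottleneck 2, flow now 11.
Augment Depot→x3→x5→Port: bottleneck 1, flow now 12.
No augmenting path remains; maximum flow = 12.
In the residual graph, reachable from Depot: {Depot, x1, x2, x3, x4, x5}.
Min-cut edges: x4→Port (9), x5→Port (3); capacity 9 + 3 = 12.
This cut is saturated, so no flow can exceed 12.

12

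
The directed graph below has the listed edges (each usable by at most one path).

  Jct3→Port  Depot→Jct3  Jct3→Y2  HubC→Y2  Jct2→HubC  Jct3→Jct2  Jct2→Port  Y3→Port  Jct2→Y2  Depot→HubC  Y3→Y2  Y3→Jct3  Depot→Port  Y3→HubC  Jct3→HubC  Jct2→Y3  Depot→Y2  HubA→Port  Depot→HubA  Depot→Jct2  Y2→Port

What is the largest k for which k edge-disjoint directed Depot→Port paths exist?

Assign every edge capacity 1; by Menger, the answer equals the max flow.
Path Depot→Port (+1); total 1.
Path Depot→Jct3→Port (+1); total 2.
Path Depot→Jct2→Port (+1); total 3.
Path Depot→Y2→Port (+1); total 4.
Path Depot→HubA→Port (+1); total 5.
No residual Depot→Port path; max flow = 5.
Certifying cut of size 5: {Depot→HubA, Depot→Jct2, Depot→Jct3, Depot→Port, Y2→Port}.

5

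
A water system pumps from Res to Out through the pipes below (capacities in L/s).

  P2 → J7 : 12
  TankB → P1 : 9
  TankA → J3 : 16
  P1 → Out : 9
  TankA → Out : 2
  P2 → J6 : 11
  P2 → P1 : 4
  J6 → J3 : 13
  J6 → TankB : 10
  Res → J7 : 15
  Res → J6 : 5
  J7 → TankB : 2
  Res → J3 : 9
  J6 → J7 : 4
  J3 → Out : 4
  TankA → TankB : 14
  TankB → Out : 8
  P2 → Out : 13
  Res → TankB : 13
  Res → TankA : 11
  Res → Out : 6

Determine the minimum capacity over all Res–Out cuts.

Augment Res→Out: bottleneck 6, flow now 6.
Augment Res→TankA→Out: bottleneck 2, flow now 8.
Augment Res→TankB→Out: bottleneck 8, flow now 16.
Augment Res→J3→Out: bottleneck 4, flow now 20.
Augment Res→TankB→P1→Out: bottleneck 5, flow now 25.
Augment Res→J6→TankB→P1→Out: bottleneck 4, flow now 29.
No augmenting path remains; maximum flow = 29.
By max-flow min-cut, the minimum cut capacity equals the max flow.
In the residual graph, reachable from Res: {Res, J6, TankA, J7, TankB, J3}.
Min-cut edges: Res→Out (6), TankA→Out (2), TankB→P1 (9), TankB→Out (8), J3→Out (4); capacity 6 + 2 + 9 + 8 + 4 = 29.

29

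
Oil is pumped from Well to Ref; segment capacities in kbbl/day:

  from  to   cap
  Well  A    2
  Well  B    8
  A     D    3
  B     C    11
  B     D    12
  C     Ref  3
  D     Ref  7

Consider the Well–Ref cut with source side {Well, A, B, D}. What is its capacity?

Edges leaving {Well, A, B, D}: B→C (11), D→Ref (7).
Cut capacity = 11 + 7 = 18.

18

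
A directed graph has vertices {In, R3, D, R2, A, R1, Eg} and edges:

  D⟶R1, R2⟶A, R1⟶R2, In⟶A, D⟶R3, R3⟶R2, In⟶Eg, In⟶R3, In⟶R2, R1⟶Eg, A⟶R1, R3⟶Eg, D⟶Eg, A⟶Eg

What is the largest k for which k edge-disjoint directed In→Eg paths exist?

4

Assign every edge capacity 1; by Menger, the answer equals the max flow.
Path In→Eg (+1); total 1.
Path In→R3→Eg (+1); total 2.
Path In→A→Eg (+1); total 3.
Path In→R2→A→R1→Eg (+1); total 4.
No residual In→Eg path; max flow = 4.
Certifying cut of size 4: {In→A, In→Eg, In→R2, In→R3}.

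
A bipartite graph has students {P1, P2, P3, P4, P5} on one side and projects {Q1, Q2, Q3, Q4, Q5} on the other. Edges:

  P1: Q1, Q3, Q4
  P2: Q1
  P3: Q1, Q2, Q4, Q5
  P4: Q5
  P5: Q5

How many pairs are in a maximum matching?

Unit-capacity flow: source→left, listed edges, right→sink; max matching = max flow.
Augmenting path P1→Q1 (+1); matched 1.
Augmenting path P3→Q2 (+1); matched 2.
Augmenting path P4→Q5 (+1); matched 3.
Augmenting path P2→Q1→P1→Q3 (+1); matched 4.
No augmenting path remains; maximum matching = 4.
König certificate: {P1, P2, P3, Q5} is a vertex cover of size 4 (every listed pair touches it), so no matching can be larger.

4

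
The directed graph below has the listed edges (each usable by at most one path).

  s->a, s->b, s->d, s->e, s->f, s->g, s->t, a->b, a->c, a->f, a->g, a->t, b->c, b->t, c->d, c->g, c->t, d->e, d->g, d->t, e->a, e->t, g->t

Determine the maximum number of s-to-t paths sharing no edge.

6

Assign every edge capacity 1; by Menger, the answer equals the max flow.
Path s→t (+1); total 1.
Path s→a→t (+1); total 2.
Path s→b→t (+1); total 3.
Path s→d→t (+1); total 4.
Path s→e→t (+1); total 5.
Path s→g→t (+1); total 6.
No residual s→t path; max flow = 6.
Certifying cut of size 6: {s→a, s→b, s→d, s→e, s→g, s→t}.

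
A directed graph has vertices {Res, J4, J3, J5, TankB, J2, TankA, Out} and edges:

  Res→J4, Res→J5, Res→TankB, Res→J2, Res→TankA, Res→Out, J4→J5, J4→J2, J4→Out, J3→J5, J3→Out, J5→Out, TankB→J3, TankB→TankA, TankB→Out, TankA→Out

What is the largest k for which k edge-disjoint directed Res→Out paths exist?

Assign every edge capacity 1; by Menger, the answer equals the max flow.
Path Res→Out (+1); total 1.
Path Res→J4→Out (+1); total 2.
Path Res→J5→Out (+1); total 3.
Path Res→TankB→Out (+1); total 4.
Path Res→TankA→Out (+1); total 5.
No residual Res→Out path; max flow = 5.
Certifying cut of size 5: {Res→J4, Res→J5, Res→Out, Res→TankA, Res→TankB}.

5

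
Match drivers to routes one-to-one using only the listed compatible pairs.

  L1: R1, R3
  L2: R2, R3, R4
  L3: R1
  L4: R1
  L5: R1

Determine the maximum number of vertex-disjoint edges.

Unit-capacity flow: source→left, listed edges, right→sink; max matching = max flow.
Augmenting path L1→R1 (+1); matched 1.
Augmenting path L2→R2 (+1); matched 2.
Augmenting path L3→R1→L1→R3 (+1); matched 3.
No augmenting path remains; maximum matching = 3.
König certificate: {L1, L2, R1} is a vertex cover of size 3 (every listed pair touches it), so no matching can be larger.

3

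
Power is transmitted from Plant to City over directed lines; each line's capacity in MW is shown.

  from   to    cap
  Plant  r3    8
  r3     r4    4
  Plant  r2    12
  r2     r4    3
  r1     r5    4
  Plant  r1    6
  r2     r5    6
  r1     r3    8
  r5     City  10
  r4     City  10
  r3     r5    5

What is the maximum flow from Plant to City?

Augment Plant→r1→r5→City: bottleneck 4, flow now 4.
Augment Plant→r2→r4→City: bottleneck 3, flow now 7.
Augment Plant→r2→r5→City: bottleneck 6, flow now 13.
Augment Plant→r3→r4→City: bottleneck 4, flow now 17.
No augmenting path remains; maximum flow = 17.
In the residual graph, reachable from Plant: {Plant, r1, r2, r3, r5}.
Min-cut edges: r2→r4 (3), r3→r4 (4), r5→City (10); capacity 3 + 4 + 10 = 17.
This cut is saturated, so no flow can exceed 17.

17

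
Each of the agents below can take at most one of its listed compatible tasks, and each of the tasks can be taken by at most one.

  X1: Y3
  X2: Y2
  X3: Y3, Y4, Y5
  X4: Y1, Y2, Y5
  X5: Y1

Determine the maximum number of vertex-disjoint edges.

5

Unit-capacity flow: source→left, listed edges, right→sink; max matching = max flow.
Augmenting path X1→Y3 (+1); matched 1.
Augmenting path X2→Y2 (+1); matched 2.
Augmenting path X3→Y4 (+1); matched 3.
Augmenting path X4→Y1 (+1); matched 4.
Augmenting path X5→Y1→X4→Y5 (+1); matched 5.
No augmenting path remains; maximum matching = 5.
König certificate: {X1, X2, X3, X4, X5} is a vertex cover of size 5 (every listed pair touches it), so no matching can be larger.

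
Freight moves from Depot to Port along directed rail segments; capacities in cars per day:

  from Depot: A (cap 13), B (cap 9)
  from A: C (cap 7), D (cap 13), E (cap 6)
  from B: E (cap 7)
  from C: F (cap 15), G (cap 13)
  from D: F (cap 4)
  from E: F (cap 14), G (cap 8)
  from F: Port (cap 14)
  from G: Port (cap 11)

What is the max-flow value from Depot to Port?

20

Augment Depot→A→C→F→Port: bottleneck 7, flow now 7.
Augment Depot→A→D→F→Port: bottleneck 4, flow now 11.
Augment Depot→A→E→F→Port: bottleneck 2, flow now 13.
Augment Depot→B→E→F→Port: bottleneck 1, flow now 14.
Augment Depot→B→E→G→Port: bottleneck 6, flow now 20.
No augmenting path remains; maximum flow = 20.
In the residual graph, reachable from Depot: {Depot, B}.
Min-cut edges: Depot→A (13), B→E (7); capacity 13 + 7 = 20.
This cut is saturated, so no flow can exceed 20.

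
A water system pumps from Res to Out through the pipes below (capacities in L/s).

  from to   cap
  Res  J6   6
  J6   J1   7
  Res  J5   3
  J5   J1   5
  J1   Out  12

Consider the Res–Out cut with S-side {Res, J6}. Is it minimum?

No — its capacity is 10, but the minimum cut has capacity 9.

Given cut capacity: 3 + 7 = 10.
Augment Res→J6→J1→Out: bottleneck 6, flow now 6.
Augment Res→J5→J1→Out: bottleneck 3, flow now 9.
No augmenting path remains; maximum flow = 9.
In the residual graph, reachable from Res: {Res}.
Min-cut edges: Res→J6 (6), Res→J5 (3); capacity 6 + 3 = 9.
Cut capacity 10 exceeds the max flow 9, so it is not minimum.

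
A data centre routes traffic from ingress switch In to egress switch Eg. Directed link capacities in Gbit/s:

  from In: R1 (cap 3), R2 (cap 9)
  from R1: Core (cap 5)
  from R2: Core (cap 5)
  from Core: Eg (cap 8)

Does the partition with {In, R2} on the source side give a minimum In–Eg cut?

Given cut capacity: 3 + 5 = 8.
Augment In→R1→Core→Eg: bottleneck 3, flow now 3.
Augment In→R2→Core→Eg: bottleneck 5, flow now 8.
No augmenting path remains; maximum flow = 8.
Cut capacity 8 equals the max flow, so it is a minimum cut.

Yes — it is a minimum cut (capacity 8).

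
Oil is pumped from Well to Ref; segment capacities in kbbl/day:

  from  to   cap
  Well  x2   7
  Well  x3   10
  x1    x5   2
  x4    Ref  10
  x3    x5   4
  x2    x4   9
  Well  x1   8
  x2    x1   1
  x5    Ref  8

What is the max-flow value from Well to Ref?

13

Augment Well→x1→x5→Ref: bottleneck 2, flow now 2.
Augment Well→x2→x4→Ref: bottleneck 7, flow now 9.
Augment Well→x3→x5→Ref: bottleneck 4, flow now 13.
No augmenting path remains; maximum flow = 13.
In the residual graph, reachable from Well: {Well, x1, x3}.
Min-cut edges: Well→x2 (7), x1→x5 (2), x3→x5 (4); capacity 7 + 2 + 4 = 13.
This cut is saturated, so no flow can exceed 13.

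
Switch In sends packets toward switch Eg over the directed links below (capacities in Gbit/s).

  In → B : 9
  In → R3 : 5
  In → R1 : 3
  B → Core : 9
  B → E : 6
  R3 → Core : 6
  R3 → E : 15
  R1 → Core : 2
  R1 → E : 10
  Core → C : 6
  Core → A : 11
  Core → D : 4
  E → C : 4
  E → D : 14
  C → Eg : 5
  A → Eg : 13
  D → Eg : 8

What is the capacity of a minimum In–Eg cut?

Augment In→B→Core→C→Eg: bottleneck 5, flow now 5.
Augment In→B→Core→A→Eg: bottleneck 4, flow now 9.
Augment In→R3→Core→A→Eg: bottleneck 5, flow now 14.
Augment In→R1→Core→A→Eg: bottleneck 2, flow now 16.
Augment In→R1→E→D→Eg: bottleneck 1, flow now 17.
No augmenting path remains; maximum flow = 17.
By max-flow min-cut, the minimum cut capacity equals the max flow.
In the residual graph, reachable from In: {In}.
Min-cut edges: In→B (9), In→R3 (5), In→R1 (3); capacity 9 + 5 + 3 = 17.

17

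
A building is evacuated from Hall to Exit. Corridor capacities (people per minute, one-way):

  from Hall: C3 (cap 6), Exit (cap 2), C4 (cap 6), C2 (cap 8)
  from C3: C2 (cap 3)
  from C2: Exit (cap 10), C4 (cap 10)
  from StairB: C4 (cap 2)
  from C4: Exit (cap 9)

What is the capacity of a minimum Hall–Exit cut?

Augment Hall→Exit: bottleneck 2, flow now 2.
Augment Hall→C2→Exit: bottleneck 8, flow now 10.
Augment Hall→C4→Exit: bottleneck 6, flow now 16.
Augment Hall→C3→C2→Exit: bottleneck 2, flow now 18.
Augment Hall→C3→C2→C4→Exit: bottleneck 1, flow now 19.
No augmenting path remains; maximum flow = 19.
By max-flow min-cut, the minimum cut capacity equals the max flow.
In the residual graph, reachable from Hall: {Hall, C3}.
Min-cut edges: Hall→C2 (8), Hall→C4 (6), Hall→Exit (2), C3→C2 (3); capacity 8 + 6 + 2 + 3 = 19.

19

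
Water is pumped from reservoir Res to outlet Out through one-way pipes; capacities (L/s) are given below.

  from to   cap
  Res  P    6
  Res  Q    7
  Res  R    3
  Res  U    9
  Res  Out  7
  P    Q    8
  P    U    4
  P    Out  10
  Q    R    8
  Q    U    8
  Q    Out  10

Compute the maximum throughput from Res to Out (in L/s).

20

Augment Res→Out: bottleneck 7, flow now 7.
Augment Res→P→Out: bottleneck 6, flow now 13.
Augment Res→Q→Out: bottleneck 7, flow now 20.
No augmenting path remains; maximum flow = 20.
In the residual graph, reachable from Res: {Res, R, U}.
Min-cut edges: Res→P (6), Res→Q (7), Res→Out (7); capacity 6 + 7 + 7 = 20.
This cut is saturated, so no flow can exceed 20.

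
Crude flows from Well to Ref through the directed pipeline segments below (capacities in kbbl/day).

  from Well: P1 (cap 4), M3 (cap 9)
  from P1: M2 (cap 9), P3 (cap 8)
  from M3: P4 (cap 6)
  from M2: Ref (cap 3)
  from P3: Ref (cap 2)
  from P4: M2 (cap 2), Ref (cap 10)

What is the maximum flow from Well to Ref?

10

Augment Well→P1→M2→Ref: bottleneck 3, flow now 3.
Augment Well→P1→P3→Ref: bottleneck 1, flow now 4.
Augment Well→M3→P4→Ref: bottleneck 6, flow now 10.
No augmenting path remains; maximum flow = 10.
In the residual graph, reachable from Well: {Well, M3}.
Min-cut edges: Well→P1 (4), M3→P4 (6); capacity 4 + 6 = 10.
This cut is saturated, so no flow can exceed 10.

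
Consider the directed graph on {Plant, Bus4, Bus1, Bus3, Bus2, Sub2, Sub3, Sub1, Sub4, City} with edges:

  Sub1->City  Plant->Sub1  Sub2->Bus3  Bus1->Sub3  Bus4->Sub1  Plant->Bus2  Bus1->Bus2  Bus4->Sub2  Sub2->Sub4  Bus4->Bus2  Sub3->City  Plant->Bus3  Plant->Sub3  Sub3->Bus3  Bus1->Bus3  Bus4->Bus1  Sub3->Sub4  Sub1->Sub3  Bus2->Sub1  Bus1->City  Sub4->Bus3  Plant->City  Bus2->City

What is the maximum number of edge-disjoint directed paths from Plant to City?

Assign every edge capacity 1; by Menger, the answer equals the max flow.
Path Plant→City (+1); total 1.
Path Plant→Bus2→City (+1); total 2.
Path Plant→Sub3→City (+1); total 3.
Path Plant→Sub1→City (+1); total 4.
No residual Plant→City path; max flow = 4.
Certifying cut of size 4: {Plant→Bus2, Plant→City, Plant→Sub1, Plant→Sub3}.

4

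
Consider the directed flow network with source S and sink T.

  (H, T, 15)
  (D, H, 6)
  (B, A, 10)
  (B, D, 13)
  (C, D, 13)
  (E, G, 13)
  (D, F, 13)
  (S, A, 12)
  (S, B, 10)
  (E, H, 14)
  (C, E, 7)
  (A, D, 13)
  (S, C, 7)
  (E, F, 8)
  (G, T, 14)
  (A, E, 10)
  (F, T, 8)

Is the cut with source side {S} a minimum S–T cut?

Given cut capacity: 12 + 10 + 7 = 29.
Augment S→A→D→F→T: bottleneck 8, flow now 8.
Augment S→A→D→H→T: bottleneck 4, flow now 12.
Augment S→B→D→H→T: bottleneck 2, flow now 14.
Augment S→C→E→G→T: bottleneck 7, flow now 21.
Augment S→B→A→E→G→T: bottleneck 6, flow now 27.
Augment S→B→A→E→H→T: bottleneck 2, flow now 29.
No augmenting path remains; maximum flow = 29.
Cut capacity 29 equals the max flow, so it is a minimum cut.

Yes — it is a minimum cut (capacity 29).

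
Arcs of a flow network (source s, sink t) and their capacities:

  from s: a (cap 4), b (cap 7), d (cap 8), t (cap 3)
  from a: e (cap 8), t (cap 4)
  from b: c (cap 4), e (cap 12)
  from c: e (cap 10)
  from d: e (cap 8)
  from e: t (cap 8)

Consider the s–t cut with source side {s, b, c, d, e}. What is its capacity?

15

Edges leaving {s, b, c, d, e}: s→a (4), s→t (3), e→t (8).
Cut capacity = 4 + 3 + 8 = 15.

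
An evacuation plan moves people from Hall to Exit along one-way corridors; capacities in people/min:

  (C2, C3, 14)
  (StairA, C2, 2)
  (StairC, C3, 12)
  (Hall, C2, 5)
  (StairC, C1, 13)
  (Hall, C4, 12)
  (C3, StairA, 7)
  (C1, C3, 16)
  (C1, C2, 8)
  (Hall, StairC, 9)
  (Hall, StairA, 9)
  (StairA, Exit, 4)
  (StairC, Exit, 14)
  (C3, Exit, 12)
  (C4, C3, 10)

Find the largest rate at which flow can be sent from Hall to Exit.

25

Augment Hall→StairC→Exit: bottleneck 9, flow now 9.
Augment Hall→StairA→Exit: bottleneck 4, flow now 13.
Augment Hall→C4→C3→Exit: bottleneck 10, flow now 23.
Augment Hall→C2→C3→Exit: bottleneck 2, flow now 25.
No augmenting path remains; maximum flow = 25.
In the residual graph, reachable from Hall: {Hall, C4, C2, C3, StairA}.
Min-cut edges: Hall→StairC (9), C3→Exit (12), StairA→Exit (4); capacity 9 + 12 + 4 = 25.
This cut is saturated, so no flow can exceed 25.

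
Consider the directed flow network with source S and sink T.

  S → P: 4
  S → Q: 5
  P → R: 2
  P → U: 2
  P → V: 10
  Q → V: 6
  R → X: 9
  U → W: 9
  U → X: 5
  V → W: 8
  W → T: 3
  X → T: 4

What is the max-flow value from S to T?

Augment S→P→R→X→T: bottleneck 2, flow now 2.
Augment S→P→U→W→T: bottleneck 2, flow now 4.
Augment S→Q→V→W→T: bottleneck 1, flow now 5.
Augment S→Q→V→W→U→X→T: bottleneck 2, flow now 7. (uses reverse residual edge)
No augmenting path remains; maximum flow = 7.
In the residual graph, reachable from S: {S, Q, V, W}.
Min-cut edges: S→P (4), W→T (3); capacity 4 + 3 = 7.
This cut is saturated, so no flow can exceed 7.

7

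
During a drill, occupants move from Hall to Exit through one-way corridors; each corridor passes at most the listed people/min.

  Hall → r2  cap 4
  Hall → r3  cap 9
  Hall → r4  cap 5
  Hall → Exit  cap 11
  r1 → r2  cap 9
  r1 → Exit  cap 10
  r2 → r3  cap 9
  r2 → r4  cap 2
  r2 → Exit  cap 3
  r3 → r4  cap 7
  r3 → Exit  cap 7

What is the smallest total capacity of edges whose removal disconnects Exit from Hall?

21

Augment Hall→Exit: bottleneck 11, flow now 11.
Augment Hall→r2→Exit: bottleneck 3, flow now 14.
Augment Hall→r3→Exit: bottleneck 7, flow now 21.
No augmenting path remains; maximum flow = 21.
By max-flow min-cut, the minimum cut capacity equals the max flow.
In the residual graph, reachable from Hall: {Hall, r2, r3, r4}.
Min-cut edges: Hall→Exit (11), r2→Exit (3), r3→Exit (7); capacity 11 + 3 + 7 = 21.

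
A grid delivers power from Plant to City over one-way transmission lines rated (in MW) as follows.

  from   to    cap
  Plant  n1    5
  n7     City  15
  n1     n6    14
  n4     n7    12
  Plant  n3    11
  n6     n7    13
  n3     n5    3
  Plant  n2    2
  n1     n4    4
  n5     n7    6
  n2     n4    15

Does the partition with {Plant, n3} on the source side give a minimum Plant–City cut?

Yes — it is a minimum cut (capacity 10).

Given cut capacity: 5 + 2 + 3 = 10.
Augment Plant→n1→n4→n7→City: bottleneck 4, flow now 4.
Augment Plant→n1→n6→n7→City: bottleneck 1, flow now 5.
Augment Plant→n2→n4→n7→City: bottleneck 2, flow now 7.
Augment Plant→n3→n5→n7→City: bottleneck 3, flow now 10.
No augmenting path remains; maximum flow = 10.
Cut capacity 10 equals the max flow, so it is a minimum cut.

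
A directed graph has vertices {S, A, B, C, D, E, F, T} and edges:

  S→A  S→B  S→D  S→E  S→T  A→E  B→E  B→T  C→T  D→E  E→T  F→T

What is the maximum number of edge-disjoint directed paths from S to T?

Assign every edge capacity 1; by Menger, the answer equals the max flow.
Path S→T (+1); total 1.
Path S→B→T (+1); total 2.
Path S→E→T (+1); total 3.
No residual S→T path; max flow = 3.
Certifying cut of size 3: {E→T, S→B, S→T}.

3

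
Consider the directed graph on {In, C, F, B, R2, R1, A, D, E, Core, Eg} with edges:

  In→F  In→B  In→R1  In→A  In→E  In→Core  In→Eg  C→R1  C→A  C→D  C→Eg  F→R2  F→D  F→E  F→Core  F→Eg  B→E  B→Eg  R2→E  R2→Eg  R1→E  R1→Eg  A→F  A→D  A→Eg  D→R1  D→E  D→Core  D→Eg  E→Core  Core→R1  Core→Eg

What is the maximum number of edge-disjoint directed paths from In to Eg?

6

Assign every edge capacity 1; by Menger, the answer equals the max flow.
Path In→Eg (+1); total 1.
Path In→F→Eg (+1); total 2.
Path In→B→Eg (+1); total 3.
Path In→R1→Eg (+1); total 4.
Path In→A→Eg (+1); total 5.
Path In→Core→Eg (+1); total 6.
No residual In→Eg path; max flow = 6.
Certifying cut of size 6: {Core→Eg, In→A, In→B, In→Eg, In→F, R1→Eg}.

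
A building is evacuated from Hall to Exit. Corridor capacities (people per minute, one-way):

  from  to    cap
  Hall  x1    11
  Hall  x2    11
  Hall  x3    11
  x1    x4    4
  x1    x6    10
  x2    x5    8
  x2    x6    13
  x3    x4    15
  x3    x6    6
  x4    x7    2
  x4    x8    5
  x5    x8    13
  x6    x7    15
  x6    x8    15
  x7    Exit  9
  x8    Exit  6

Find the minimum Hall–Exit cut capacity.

15

Augment Hall→x1→x4→x7→Exit: bottleneck 2, flow now 2.
Augment Hall→x1→x4→x8→Exit: bottleneck 2, flow now 4.
Augment Hall→x1→x6→x7→Exit: bottleneck 7, flow now 11.
Augment Hall→x2→x5→x8→Exit: bottleneck 4, flow now 15.
No augmenting path remains; maximum flow = 15.
By max-flow min-cut, the minimum cut capacity equals the max flow.
In the residual graph, reachable from Hall: {Hall, x1, x2, x3, x4, x5, x6, x7, x8}.
Min-cut edges: x7→Exit (9), x8→Exit (6); capacity 9 + 6 = 15.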